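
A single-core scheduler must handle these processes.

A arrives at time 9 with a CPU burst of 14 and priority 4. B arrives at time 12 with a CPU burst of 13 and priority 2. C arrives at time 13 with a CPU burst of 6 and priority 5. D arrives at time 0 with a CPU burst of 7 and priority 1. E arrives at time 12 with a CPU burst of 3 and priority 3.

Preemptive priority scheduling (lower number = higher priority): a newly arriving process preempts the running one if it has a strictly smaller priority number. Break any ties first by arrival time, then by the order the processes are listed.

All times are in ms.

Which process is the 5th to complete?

C

Gantt: | D 0-7 | idle 7-9 | A 9-12 | B 12-25 | E 25-28 | A 28-39 | C 39-45 |
Completion: A=39  B=25  C=45  D=7  E=28
Finish order: D → B → E → A → C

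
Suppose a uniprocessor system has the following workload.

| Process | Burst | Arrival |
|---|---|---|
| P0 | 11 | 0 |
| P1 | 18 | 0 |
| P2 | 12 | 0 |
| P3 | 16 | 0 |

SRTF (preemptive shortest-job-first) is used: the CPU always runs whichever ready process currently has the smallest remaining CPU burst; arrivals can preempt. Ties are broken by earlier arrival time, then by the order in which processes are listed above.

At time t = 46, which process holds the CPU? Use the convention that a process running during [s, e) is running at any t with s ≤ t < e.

P1

Gantt: | P0 0-11 | P2 11-23 | P3 23-39 | P1 39-57 |
Completion: P0=11  P1=57  P2=23  P3=39
Turnaround (C−A): P0=11  P1=57  P2=23  P3=39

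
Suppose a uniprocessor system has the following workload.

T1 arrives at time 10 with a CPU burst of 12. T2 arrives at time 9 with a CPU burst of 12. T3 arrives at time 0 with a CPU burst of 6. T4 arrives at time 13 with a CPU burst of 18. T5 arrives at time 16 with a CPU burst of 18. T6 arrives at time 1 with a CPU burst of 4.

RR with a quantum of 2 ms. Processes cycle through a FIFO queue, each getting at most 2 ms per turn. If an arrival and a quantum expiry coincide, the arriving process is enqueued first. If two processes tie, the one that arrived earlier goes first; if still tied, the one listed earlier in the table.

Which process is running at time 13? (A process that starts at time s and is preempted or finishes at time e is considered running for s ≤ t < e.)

T1

Schedule: | T3 0-2 | T6 2-4 | T3 4-6 | T6 6-8 | T3 8-10 | T2 10-12 | T1 12-14 | T2 14-16 | T4 16-18 | T1 18-20 | T5 20-22 | T2 22-24 | T4 24-26 | T1 26-28 | T5 28-30 | T2 30-32 | T4 32-34 | T1 34-36 | T5 36-38 | T2 38-40 | T4 40-42 | T1 42-44 | T5 44-46 | T2 46-48 | T4 48-50 | T1 50-52 | T5 52-54 | T4 54-56 | T5 56-58 | T4 58-60 | T5 60-62 | T4 62-64 | T5 64-66 | T4 66-68 | T5 68-70 |
Completion: T1=52  T2=48  T3=10  T4=68  T5=70  T6=8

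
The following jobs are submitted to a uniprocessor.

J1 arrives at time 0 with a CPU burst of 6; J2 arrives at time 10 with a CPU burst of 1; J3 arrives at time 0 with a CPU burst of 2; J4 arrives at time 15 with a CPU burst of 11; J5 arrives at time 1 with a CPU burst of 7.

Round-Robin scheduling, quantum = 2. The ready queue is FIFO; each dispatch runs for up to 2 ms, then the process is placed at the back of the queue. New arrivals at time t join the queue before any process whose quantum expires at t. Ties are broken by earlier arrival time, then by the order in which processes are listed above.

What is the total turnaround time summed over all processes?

48

Gantt: | J1 0-2 | J3 2-4 | J5 4-6 | J1 6-8 | J5 8-10 | J1 10-12 | J2 12-13 | J5 13-15 | J4 15-17 | J5 17-18 | J4 18-27 |
Completion: J1=12  J2=13  J3=4  J4=27  J5=18
Turnaround = completion − arrival: J1=12, J2=3, J3=4, J4=12, J5=17
Total turnaround = 12 + 3 + 4 + 12 + 17 = 48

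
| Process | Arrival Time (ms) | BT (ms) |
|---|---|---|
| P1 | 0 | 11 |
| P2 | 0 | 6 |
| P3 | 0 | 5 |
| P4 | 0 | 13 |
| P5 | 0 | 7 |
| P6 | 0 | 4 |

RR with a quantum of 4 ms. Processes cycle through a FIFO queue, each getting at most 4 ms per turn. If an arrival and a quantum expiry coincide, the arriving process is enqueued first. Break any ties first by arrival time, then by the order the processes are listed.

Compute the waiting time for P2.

24

Timeline: | P1 0-4 | P2 4-8 | P3 8-12 | P4 12-16 | P5 16-20 | P6 20-24 | P1 24-28 | P2 28-30 | P3 30-31 | P4 31-35 | P5 35-38 | P1 38-41 | P4 41-46 |
Completion: P1=41  P2=30  P3=31  P4=46  P5=38  P6=24
Turnaround (C−A): P1=41  P2=30  P3=31  P4=46  P5=38  P6=24
Waiting(P2) = turnaround − burst = 30 − 6 = 24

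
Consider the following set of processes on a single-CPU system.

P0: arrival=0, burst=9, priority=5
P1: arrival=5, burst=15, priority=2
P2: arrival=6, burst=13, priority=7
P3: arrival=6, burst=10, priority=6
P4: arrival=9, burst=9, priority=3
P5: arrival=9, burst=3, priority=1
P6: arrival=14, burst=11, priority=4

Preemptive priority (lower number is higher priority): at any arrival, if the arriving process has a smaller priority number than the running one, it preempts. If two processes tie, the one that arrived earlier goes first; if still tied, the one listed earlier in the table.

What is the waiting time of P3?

41

Timeline: | P0 0-5 | P1 5-9 | P5 9-12 | P1 12-23 | P4 23-32 | P6 32-43 | P0 43-47 | P3 47-57 | P2 57-70 |
Completion: P0=47  P1=23  P2=70  P3=57  P4=32  P5=12  P6=43
Waiting(P3) = turnaround − burst = 51 − 10 = 41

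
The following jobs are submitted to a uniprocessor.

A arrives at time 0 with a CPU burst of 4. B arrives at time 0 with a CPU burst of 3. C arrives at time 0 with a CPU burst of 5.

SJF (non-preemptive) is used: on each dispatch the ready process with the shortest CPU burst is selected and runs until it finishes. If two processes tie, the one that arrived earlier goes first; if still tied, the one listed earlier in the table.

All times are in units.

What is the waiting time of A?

3

Timeline: | B 0-3 | A 3-7 | C 7-12 |
Completion: A=7  B=3  C=12
Turnaround (C−A): A=7  B=3  C=12
Waiting(A) = turnaround − burst = 7 − 4 = 3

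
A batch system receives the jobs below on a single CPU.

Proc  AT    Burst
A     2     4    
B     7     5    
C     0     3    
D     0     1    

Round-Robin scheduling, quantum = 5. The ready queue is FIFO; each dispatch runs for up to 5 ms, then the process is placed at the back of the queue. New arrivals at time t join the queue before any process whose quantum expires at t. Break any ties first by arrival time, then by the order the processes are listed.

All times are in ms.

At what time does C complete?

Timeline: | C 0-3 | D 3-4 | A 4-8 | B 8-13 |
Completion: A=8  B=13  C=3  D=4

3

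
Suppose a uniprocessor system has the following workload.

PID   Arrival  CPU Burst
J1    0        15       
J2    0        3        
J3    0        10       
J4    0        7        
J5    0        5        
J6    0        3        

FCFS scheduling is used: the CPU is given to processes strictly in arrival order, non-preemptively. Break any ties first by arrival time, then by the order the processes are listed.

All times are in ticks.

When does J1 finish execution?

Gantt: | J1 0-15 | J2 15-18 | J3 18-28 | J4 28-35 | J5 35-40 | J6 40-43 |
Completion: J1=15  J2=18  J3=28  J4=35  J5=40  J6=43
Turnaround (C−A): J1=15  J2=18  J3=28  J4=35  J5=40  J6=43

15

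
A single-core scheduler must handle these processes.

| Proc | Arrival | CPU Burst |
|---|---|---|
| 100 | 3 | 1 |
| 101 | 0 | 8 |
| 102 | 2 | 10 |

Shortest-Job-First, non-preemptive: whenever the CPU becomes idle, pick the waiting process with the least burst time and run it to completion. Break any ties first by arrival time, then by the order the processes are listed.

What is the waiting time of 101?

0

Gantt: | 101 0-8 | 100 8-9 | 102 9-19 |
Completion: 100=9  101=8  102=19
Waiting(101) = turnaround − burst = 8 − 8 = 0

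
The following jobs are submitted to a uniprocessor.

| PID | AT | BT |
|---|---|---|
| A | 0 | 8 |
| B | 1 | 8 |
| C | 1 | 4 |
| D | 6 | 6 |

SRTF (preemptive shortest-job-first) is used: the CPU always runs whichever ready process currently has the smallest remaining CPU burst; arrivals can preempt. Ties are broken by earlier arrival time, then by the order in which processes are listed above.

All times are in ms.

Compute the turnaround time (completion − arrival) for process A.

12

Schedule: | A 0-1 | C 1-5 | A 5-12 | D 12-18 | B 18-26 |
Completion: A=12  B=26  C=5  D=18
Turnaround (C−A): A=12  B=25  C=4  D=12
Turnaround(A) = completion − arrival = 12 − 0 = 12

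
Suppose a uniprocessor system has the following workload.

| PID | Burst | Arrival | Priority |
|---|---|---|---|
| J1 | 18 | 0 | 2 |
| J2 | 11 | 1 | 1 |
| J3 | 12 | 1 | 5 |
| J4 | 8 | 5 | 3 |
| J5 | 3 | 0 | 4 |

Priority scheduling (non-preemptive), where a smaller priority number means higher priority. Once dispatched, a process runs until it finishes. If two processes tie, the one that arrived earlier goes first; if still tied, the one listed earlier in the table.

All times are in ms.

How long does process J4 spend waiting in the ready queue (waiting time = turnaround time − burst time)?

24

Schedule: | J1 0-18 | J2 18-29 | J4 29-37 | J5 37-40 | J3 40-52 |
Completion: J1=18  J2=29  J3=52  J4=37  J5=40
Turnaround (C−A): J1=18  J2=28  J3=51  J4=32  J5=40
Waiting(J4) = turnaround − burst = 32 − 8 = 24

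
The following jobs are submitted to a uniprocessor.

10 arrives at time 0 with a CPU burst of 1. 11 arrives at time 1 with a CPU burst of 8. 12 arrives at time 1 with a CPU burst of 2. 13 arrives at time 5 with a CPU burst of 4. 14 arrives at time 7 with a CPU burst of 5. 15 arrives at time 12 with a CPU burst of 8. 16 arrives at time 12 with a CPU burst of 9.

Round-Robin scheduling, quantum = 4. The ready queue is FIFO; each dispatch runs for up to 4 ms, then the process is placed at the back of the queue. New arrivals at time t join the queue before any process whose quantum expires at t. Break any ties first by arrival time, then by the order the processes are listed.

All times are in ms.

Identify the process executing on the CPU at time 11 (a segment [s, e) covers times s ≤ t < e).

11

Schedule: | 10 0-1 | 11 1-5 | 12 5-7 | 13 7-11 | 11 11-15 | 14 15-19 | 15 19-23 | 16 23-27 | 14 27-28 | 15 28-32 | 16 32-37 |
Completion: 10=1  11=15  12=7  13=11  14=28  15=32  16=37
Turnaround (C−A): 10=1  11=14  12=6  13=6  14=21  15=20  16=25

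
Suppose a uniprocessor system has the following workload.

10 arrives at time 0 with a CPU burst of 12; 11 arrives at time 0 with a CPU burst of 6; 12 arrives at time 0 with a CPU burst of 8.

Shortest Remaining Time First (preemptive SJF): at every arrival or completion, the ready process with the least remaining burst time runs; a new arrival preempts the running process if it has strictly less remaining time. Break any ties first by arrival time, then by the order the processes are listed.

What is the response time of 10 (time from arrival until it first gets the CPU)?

14

Schedule: | 11 0-6 | 12 6-14 | 10 14-26 |
Completion: 10=26  11=6  12=14
Turnaround (C−A): 10=26  11=6  12=14
Response(10) = first start − arrival = 14 − 0 = 14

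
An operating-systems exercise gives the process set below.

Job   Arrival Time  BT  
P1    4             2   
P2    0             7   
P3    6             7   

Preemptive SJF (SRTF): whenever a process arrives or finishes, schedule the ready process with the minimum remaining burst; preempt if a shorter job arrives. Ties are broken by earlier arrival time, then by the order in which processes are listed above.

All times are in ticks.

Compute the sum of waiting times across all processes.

5

Schedule: | P2 0-4 | P1 4-6 | P2 6-9 | P3 9-16 |
Completion: P1=6  P2=9  P3=16
Turnaround (C−A): P1=2  P2=9  P3=10
Waiting = turnaround − burst: P1=0, P2=2, P3=3
Total waiting = 0 + 2 + 3 = 5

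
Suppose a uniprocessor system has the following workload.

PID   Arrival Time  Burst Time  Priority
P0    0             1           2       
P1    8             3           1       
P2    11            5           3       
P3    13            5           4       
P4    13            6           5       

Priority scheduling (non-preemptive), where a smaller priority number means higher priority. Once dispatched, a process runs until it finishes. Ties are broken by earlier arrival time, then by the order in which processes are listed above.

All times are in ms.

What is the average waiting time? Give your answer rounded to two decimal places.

2.20

Gantt: | P0 0-1 | idle 1-8 | P1 8-11 | P2 11-16 | P3 16-21 | P4 21-27 |
Completion: P0=1  P1=11  P2=16  P3=21  P4=27
Turnaround (C−A): P0=1  P1=3  P2=5  P3=8  P4=14
Waiting times: P0=0, P1=0, P2=0, P3=3, P4=8
Average waiting = (0+0+0+3+8) / 5 = 11/5 = 2.20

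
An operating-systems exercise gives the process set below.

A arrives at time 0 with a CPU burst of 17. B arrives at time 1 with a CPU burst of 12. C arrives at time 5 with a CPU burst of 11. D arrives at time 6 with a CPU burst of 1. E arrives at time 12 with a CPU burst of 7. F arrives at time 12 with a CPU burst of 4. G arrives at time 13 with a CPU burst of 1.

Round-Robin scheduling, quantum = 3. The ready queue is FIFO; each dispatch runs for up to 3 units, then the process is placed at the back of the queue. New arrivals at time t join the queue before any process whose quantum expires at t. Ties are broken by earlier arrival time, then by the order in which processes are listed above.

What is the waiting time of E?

30

Timeline: | A 0-3 | B 3-6 | A 6-9 | C 9-12 | D 12-13 | B 13-16 | A 16-19 | E 19-22 | F 22-25 | C 25-28 | G 28-29 | B 29-32 | A 32-35 | E 35-38 | F 38-39 | C 39-42 | B 42-45 | A 45-48 | E 48-49 | C 49-51 | A 51-53 |
Completion: A=53  B=45  C=51  D=13  E=49  F=39  G=29
Turnaround (C−A): A=53  B=44  C=46  D=7  E=37  F=27  G=16
Waiting(E) = turnaround − burst = 37 − 7 = 30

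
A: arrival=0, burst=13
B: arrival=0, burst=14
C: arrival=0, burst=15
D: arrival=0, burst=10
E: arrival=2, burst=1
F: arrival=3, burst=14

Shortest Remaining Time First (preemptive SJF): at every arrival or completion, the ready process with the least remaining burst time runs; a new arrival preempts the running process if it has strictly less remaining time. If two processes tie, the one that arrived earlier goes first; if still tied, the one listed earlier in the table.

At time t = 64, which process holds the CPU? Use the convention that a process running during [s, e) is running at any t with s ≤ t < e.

Schedule: | D 0-2 | E 2-3 | D 3-11 | A 11-24 | B 24-38 | F 38-52 | C 52-67 |
Completion: A=24  B=38  C=67  D=11  E=3  F=52
Turnaround (C−A): A=24  B=38  C=67  D=11  E=1  F=49

C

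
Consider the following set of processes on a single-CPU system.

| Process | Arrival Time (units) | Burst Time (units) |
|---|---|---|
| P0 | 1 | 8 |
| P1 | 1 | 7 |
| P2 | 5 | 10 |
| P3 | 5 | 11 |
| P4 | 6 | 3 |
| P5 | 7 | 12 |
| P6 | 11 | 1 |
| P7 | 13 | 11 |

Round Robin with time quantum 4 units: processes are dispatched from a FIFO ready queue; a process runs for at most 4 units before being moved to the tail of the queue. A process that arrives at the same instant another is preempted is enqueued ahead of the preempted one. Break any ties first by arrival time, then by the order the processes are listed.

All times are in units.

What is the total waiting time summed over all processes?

232

Timeline: | idle 0-1 | P0 1-5 | P1 5-9 | P2 9-13 | P3 13-17 | P0 17-21 | P4 21-24 | P5 24-28 | P1 28-31 | P6 31-32 | P7 32-36 | P2 36-40 | P3 40-44 | P5 44-48 | P7 48-52 | P2 52-54 | P3 54-57 | P5 57-61 | P7 61-64 |
Completion: P0=21  P1=31  P2=54  P3=57  P4=24  P5=61  P6=32  P7=64
Turnaround (C−A): P0=20  P1=30  P2=49  P3=52  P4=18  P5=54  P6=21  P7=51
Waiting = turnaround − burst: P0=12, P1=23, P2=39, P3=41, P4=15, P5=42, P6=20, P7=40
Total waiting = 12 + 23 + 39 + 41 + 15 + 42 + 20 + 40 = 232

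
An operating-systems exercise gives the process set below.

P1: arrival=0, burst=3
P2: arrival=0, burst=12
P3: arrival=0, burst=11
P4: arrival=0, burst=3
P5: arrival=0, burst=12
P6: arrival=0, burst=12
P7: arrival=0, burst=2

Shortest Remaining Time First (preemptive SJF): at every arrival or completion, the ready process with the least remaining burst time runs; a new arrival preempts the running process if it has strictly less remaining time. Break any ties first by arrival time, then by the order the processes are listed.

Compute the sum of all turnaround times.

163

Schedule: | P7 0-2 | P1 2-5 | P4 5-8 | P3 8-19 | P2 19-31 | P5 31-43 | P6 43-55 |
Completion: P1=5  P2=31  P3=19  P4=8  P5=43  P6=55  P7=2
Turnaround = completion − arrival: P1=5, P2=31, P3=19, P4=8, P5=43, P6=55, P7=2
Total turnaround = 5 + 31 + 19 + 8 + 43 + 55 + 2 = 163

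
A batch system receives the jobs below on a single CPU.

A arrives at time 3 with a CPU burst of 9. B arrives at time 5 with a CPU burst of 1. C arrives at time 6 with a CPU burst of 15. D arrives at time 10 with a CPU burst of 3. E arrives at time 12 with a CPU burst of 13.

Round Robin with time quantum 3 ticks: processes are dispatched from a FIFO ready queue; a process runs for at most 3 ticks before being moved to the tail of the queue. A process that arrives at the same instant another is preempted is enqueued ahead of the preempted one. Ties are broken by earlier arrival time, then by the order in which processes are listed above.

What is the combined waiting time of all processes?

Gantt: | idle 0-3 | A 3-6 | B 6-7 | C 7-10 | A 10-13 | D 13-16 | C 16-19 | E 19-22 | A 22-25 | C 25-28 | E 28-31 | C 31-34 | E 34-37 | C 37-40 | E 40-44 |
Completion: A=25  B=7  C=40  D=16  E=44
Turnaround (C−A): A=22  B=2  C=34  D=6  E=32
Waiting = turnaround − burst: A=13, B=1, C=19, D=3, E=19
Total waiting = 13 + 1 + 19 + 3 + 19 = 55

55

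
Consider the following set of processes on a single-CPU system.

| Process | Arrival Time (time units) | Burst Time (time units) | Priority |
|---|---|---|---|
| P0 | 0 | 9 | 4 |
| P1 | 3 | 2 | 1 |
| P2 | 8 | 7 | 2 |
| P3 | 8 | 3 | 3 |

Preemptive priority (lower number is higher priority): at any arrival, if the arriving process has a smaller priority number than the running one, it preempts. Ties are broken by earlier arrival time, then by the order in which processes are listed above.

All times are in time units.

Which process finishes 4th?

P0

Schedule: | P0 0-3 | P1 3-5 | P0 5-8 | P2 8-15 | P3 15-18 | P0 18-21 |
Completion: P0=21  P1=5  P2=15  P3=18
Turnaround (C−A): P0=21  P1=2  P2=7  P3=10
Finish order: P1 → P2 → P3 → P0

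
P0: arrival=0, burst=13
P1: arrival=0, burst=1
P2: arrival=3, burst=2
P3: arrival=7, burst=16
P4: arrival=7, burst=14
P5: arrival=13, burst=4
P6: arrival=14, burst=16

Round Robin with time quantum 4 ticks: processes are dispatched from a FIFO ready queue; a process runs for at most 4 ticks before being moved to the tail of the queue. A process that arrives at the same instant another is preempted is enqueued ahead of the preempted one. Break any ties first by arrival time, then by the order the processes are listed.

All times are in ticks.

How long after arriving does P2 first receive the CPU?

2

Timeline: | P0 0-4 | P1 4-5 | P2 5-7 | P0 7-11 | P3 11-15 | P4 15-19 | P0 19-23 | P5 23-27 | P6 27-31 | P3 31-35 | P4 35-39 | P0 39-40 | P6 40-44 | P3 44-48 | P4 48-52 | P6 52-56 | P3 56-60 | P4 60-62 | P6 62-66 |
Completion: P0=40  P1=5  P2=7  P3=60  P4=62  P5=27  P6=66
Turnaround (C−A): P0=40  P1=5  P2=4  P3=53  P4=55  P5=14  P6=52
Response(P2) = first start − arrival = 5 − 3 = 2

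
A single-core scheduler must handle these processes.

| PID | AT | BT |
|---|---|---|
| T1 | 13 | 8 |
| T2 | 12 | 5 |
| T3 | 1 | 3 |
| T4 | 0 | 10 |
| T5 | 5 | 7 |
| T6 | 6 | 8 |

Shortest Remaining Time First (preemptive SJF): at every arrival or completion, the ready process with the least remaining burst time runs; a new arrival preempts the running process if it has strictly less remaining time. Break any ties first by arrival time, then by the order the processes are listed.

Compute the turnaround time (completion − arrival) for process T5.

7

Gantt: | T4 0-1 | T3 1-4 | T4 4-5 | T5 5-12 | T2 12-17 | T4 17-25 | T6 25-33 | T1 33-41 |
Completion: T1=41  T2=17  T3=4  T4=25  T5=12  T6=33
Turnaround(T5) = completion − arrival = 12 − 5 = 7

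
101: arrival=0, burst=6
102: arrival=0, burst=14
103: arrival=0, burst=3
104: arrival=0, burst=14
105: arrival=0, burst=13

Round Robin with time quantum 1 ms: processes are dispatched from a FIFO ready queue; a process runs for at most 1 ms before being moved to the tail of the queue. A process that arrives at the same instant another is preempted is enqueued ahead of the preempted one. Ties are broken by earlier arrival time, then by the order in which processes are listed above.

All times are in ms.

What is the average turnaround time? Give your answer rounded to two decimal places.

36.80

Gantt: | 101 0-1 | 102 1-2 | 103 2-3 | 104 3-4 | 105 4-5 | 101 5-6 | 102 6-7 | 103 7-8 | 104 8-9 | 105 9-10 | 101 10-11 | 102 11-12 | 103 12-13 | 104 13-14 | 105 14-15 | 101 15-16 | 102 16-17 | 104 17-18 | 105 18-19 | 101 19-20 | 102 20-21 | 104 21-22 | 105 22-23 | 101 23-24 | 102 24-25 | 104 25-26 | 105 26-27 | 102 27-28 | 104 28-29 | 105 29-30 | 102 30-31 | 104 31-32 | 105 32-33 | 102 33-34 | 104 34-35 | 105 35-36 | 102 36-37 | 104 37-38 | 105 38-39 | 102 39-40 | 104 40-41 | 105 41-42 | 102 42-43 | 104 43-44 | 105 44-45 | 102 45-46 | 104 46-47 | 105 47-48 | 102 48-49 | 104 49-50 |
Completion: 101=24  102=49  103=13  104=50  105=48
Turnaround (C−A): 101=24  102=49  103=13  104=50  105=48
Turnaround times: 101=24, 102=49, 103=13, 104=50, 105=48
Average turnaround = (24+49+13+50+48) / 5 = 184/5 = 36.80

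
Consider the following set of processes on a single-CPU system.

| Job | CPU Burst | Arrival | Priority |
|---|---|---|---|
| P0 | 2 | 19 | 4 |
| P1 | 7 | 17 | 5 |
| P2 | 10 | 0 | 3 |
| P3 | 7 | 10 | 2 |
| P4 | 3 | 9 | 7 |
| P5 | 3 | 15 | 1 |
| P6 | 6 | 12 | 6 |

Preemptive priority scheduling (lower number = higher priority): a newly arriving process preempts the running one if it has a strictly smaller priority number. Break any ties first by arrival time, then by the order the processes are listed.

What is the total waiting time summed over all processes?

Gantt: | P2 0-10 | P3 10-15 | P5 15-18 | P3 18-20 | P0 20-22 | P1 22-29 | P6 29-35 | P4 35-38 |
Completion: P0=22  P1=29  P2=10  P3=20  P4=38  P5=18  P6=35
Turnaround (C−A): P0=3  P1=12  P2=10  P3=10  P4=29  P5=3  P6=23
Waiting = turnaround − burst: P0=1, P1=5, P2=0, P3=3, P4=26, P5=0, P6=17
Total waiting = 1 + 5 + 0 + 3 + 26 + 0 + 17 = 52

52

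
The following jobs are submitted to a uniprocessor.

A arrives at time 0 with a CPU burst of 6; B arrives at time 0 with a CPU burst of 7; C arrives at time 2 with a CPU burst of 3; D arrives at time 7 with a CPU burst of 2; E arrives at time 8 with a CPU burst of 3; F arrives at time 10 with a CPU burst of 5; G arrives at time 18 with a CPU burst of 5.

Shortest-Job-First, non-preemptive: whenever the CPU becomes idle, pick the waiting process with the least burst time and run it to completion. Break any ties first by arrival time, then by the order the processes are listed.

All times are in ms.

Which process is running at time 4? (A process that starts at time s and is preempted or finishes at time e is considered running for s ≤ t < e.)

Schedule: | A 0-6 | C 6-9 | D 9-11 | E 11-14 | F 14-19 | G 19-24 | B 24-31 |
Completion: A=6  B=31  C=9  D=11  E=14  F=19  G=24

A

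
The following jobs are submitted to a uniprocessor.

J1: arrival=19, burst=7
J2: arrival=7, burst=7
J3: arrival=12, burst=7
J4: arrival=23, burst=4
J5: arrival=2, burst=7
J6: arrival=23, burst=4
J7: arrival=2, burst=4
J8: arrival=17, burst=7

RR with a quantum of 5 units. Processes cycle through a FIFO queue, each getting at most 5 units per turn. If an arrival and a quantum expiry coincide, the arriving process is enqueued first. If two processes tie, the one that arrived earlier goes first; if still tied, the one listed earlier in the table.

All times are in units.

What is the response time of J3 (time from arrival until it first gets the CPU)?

Schedule: | idle 0-2 | J5 2-7 | J7 7-11 | J2 11-16 | J5 16-18 | J3 18-23 | J2 23-25 | J8 25-30 | J1 30-35 | J4 35-39 | J6 39-43 | J3 43-45 | J8 45-47 | J1 47-49 |
Completion: J1=49  J2=25  J3=45  J4=39  J5=18  J6=43  J7=11  J8=47
Response(J3) = first start − arrival = 18 − 12 = 6

6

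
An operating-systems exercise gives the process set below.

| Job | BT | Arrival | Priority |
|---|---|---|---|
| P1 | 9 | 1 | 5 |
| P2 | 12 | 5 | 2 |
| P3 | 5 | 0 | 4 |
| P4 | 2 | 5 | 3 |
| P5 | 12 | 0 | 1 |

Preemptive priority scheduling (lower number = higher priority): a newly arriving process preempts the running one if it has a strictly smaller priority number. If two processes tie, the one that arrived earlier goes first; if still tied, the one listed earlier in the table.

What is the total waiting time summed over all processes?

82

Timeline: | P5 0-12 | P2 12-24 | P4 24-26 | P3 26-31 | P1 31-40 |
Completion: P1=40  P2=24  P3=31  P4=26  P5=12
Turnaround (C−A): P1=39  P2=19  P3=31  P4=21  P5=12
Waiting = turnaround − burst: P1=30, P2=7, P3=26, P4=19, P5=0
Total waiting = 30 + 7 + 26 + 19 + 0 = 82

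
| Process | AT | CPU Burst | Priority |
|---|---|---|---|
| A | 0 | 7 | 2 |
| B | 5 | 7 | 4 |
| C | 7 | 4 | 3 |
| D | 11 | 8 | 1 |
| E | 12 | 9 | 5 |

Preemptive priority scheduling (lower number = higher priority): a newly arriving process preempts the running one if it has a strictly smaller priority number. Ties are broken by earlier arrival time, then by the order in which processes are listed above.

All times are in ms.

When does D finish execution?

Schedule: | A 0-7 | C 7-11 | D 11-19 | B 19-26 | E 26-35 |
Completion: A=7  B=26  C=11  D=19  E=35
Turnaround (C−A): A=7  B=21  C=4  D=8  E=23

19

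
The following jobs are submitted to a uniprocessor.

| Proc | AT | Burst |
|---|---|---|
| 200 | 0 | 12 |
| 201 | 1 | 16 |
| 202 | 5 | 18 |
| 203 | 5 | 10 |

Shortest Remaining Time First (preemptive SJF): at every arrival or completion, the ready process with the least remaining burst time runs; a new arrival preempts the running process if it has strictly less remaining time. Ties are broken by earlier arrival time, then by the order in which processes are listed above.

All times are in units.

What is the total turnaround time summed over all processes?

Gantt: | 200 0-12 | 203 12-22 | 201 22-38 | 202 38-56 |
Completion: 200=12  201=38  202=56  203=22
Turnaround = completion − arrival: 200=12, 201=37, 202=51, 203=17
Total turnaround = 12 + 37 + 51 + 17 = 117

117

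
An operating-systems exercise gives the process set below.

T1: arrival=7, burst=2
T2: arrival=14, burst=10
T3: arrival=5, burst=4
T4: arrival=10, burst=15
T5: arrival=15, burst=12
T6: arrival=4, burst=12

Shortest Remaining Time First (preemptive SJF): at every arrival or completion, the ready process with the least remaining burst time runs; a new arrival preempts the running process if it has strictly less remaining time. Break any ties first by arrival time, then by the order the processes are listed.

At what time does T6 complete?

Timeline: | idle 0-4 | T6 4-5 | T3 5-9 | T1 9-11 | T6 11-22 | T2 22-32 | T5 32-44 | T4 44-59 |
Completion: T1=11  T2=32  T3=9  T4=59  T5=44  T6=22
Turnaround (C−A): T1=4  T2=18  T3=4  T4=49  T5=29  T6=18

22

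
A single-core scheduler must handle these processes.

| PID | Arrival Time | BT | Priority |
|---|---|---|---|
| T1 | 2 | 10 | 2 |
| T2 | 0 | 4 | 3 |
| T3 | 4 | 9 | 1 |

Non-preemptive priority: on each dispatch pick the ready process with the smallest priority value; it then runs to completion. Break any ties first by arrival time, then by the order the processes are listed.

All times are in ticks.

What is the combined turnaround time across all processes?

34

Gantt: | T2 0-4 | T3 4-13 | T1 13-23 |
Completion: T1=23  T2=4  T3=13
Turnaround (C−A): T1=21  T2=4  T3=9
Turnaround = completion − arrival: T1=21, T2=4, T3=9
Total turnaround = 21 + 4 + 9 = 34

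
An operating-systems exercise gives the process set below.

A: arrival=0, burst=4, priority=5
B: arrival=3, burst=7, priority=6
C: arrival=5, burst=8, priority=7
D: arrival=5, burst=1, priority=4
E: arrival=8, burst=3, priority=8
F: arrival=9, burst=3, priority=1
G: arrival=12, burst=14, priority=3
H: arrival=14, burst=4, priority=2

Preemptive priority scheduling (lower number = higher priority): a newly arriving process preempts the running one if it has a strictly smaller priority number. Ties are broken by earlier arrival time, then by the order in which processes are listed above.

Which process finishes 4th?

Timeline: | A 0-4 | B 4-5 | D 5-6 | B 6-9 | F 9-12 | G 12-14 | H 14-18 | G 18-30 | B 30-33 | C 33-41 | E 41-44 |
Completion: A=4  B=33  C=41  D=6  E=44  F=12  G=30  H=18
Finish order: A → D → F → H → G → B → C → E

H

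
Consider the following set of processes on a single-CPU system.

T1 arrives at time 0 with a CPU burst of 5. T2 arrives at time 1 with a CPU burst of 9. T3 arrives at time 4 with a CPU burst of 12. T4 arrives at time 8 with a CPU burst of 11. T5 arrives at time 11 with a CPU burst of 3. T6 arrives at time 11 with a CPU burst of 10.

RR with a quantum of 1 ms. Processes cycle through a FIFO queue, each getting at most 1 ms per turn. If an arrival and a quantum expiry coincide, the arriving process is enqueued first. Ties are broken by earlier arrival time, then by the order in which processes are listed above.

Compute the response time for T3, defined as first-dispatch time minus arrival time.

Timeline: | T1 0-1 | T2 1-2 | T1 2-3 | T2 3-4 | T1 4-5 | T3 5-6 | T2 6-7 | T1 7-8 | T3 8-9 | T2 9-10 | T4 10-11 | T1 11-12 | T3 12-13 | T2 13-14 | T5 14-15 | T6 15-16 | T4 16-17 | T3 17-18 | T2 18-19 | T5 19-20 | T6 20-21 | T4 21-22 | T3 22-23 | T2 23-24 | T5 24-25 | T6 25-26 | T4 26-27 | T3 27-28 | T2 28-29 | T6 29-30 | T4 30-31 | T3 31-32 | T2 32-33 | T6 33-34 | T4 34-35 | T3 35-36 | T6 36-37 | T4 37-38 | T3 38-39 | T6 39-40 | T4 40-41 | T3 41-42 | T6 42-43 | T4 43-44 | T3 44-45 | T6 45-46 | T4 46-47 | T3 47-48 | T6 48-49 | T4 49-50 |
Completion: T1=12  T2=33  T3=48  T4=50  T5=25  T6=49
Response(T3) = first start − arrival = 5 − 4 = 1

1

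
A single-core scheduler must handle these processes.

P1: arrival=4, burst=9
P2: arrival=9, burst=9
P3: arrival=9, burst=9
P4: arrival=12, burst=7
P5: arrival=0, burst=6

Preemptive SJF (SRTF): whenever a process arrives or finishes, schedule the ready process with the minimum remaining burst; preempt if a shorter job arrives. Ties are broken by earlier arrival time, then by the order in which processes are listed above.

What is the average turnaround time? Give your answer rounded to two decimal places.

16.00

Timeline: | P5 0-6 | P1 6-15 | P4 15-22 | P2 22-31 | P3 31-40 |
Completion: P1=15  P2=31  P3=40  P4=22  P5=6
Turnaround (C−A): P1=11  P2=22  P3=31  P4=10  P5=6
Turnaround times: P1=11, P2=22, P3=31, P4=10, P5=6
Average turnaround = (11+22+31+10+6) / 5 = 80/5 = 16.00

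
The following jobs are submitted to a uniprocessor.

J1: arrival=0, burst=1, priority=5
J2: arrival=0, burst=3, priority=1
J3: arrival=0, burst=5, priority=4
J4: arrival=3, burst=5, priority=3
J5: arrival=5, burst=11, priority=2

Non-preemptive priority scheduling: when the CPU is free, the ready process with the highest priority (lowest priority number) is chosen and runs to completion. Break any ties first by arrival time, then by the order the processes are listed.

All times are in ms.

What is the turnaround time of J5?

14

Gantt: | J2 0-3 | J4 3-8 | J5 8-19 | J3 19-24 | J1 24-25 |
Completion: J1=25  J2=3  J3=24  J4=8  J5=19
Turnaround (C−A): J1=25  J2=3  J3=24  J4=5  J5=14
Turnaround(J5) = completion − arrival = 19 − 5 = 14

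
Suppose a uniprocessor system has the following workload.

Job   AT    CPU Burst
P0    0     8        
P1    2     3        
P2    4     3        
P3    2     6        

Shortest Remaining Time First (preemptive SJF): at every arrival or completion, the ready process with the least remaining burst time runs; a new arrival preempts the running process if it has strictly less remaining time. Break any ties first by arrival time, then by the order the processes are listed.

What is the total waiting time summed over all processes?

19

Schedule: | P0 0-2 | P1 2-5 | P2 5-8 | P0 8-14 | P3 14-20 |
Completion: P0=14  P1=5  P2=8  P3=20
Turnaround (C−A): P0=14  P1=3  P2=4  P3=18
Waiting = turnaround − burst: P0=6, P1=0, P2=1, P3=12
Total waiting = 6 + 0 + 1 + 12 = 19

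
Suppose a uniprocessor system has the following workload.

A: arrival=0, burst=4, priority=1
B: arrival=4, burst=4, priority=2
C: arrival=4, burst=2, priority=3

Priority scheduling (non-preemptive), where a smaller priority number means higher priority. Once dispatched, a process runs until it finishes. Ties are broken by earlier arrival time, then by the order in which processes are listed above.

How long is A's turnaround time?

4

Schedule: | A 0-4 | B 4-8 | C 8-10 |
Completion: A=4  B=8  C=10
Turnaround (C−A): A=4  B=4  C=6
Turnaround(A) = completion − arrival = 4 − 0 = 4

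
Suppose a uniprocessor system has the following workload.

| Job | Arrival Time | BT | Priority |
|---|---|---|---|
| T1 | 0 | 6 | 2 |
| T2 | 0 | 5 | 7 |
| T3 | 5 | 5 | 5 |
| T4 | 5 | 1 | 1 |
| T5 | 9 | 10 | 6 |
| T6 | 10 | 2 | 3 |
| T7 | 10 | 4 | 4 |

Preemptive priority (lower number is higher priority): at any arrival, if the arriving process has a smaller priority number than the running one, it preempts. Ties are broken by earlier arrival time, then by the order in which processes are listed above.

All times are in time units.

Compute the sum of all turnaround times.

Gantt: | T1 0-5 | T4 5-6 | T1 6-7 | T3 7-10 | T6 10-12 | T7 12-16 | T3 16-18 | T5 18-28 | T2 28-33 |
Completion: T1=7  T2=33  T3=18  T4=6  T5=28  T6=12  T7=16
Turnaround = completion − arrival: T1=7, T2=33, T3=13, T4=1, T5=19, T6=2, T7=6
Total turnaround = 7 + 33 + 13 + 1 + 19 + 2 + 6 = 81

81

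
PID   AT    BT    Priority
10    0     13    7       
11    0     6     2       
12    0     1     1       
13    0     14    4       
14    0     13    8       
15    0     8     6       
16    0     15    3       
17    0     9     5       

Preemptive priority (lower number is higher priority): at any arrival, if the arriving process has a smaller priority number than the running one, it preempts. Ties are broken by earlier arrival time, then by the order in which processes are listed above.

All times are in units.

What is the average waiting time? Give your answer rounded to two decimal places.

Schedule: | 12 0-1 | 11 1-7 | 16 7-22 | 13 22-36 | 17 36-45 | 15 45-53 | 10 53-66 | 14 66-79 |
Completion: 10=66  11=7  12=1  13=36  14=79  15=53  16=22  17=45
Waiting times: 10=53, 11=1, 12=0, 13=22, 14=66, 15=45, 16=7, 17=36
Average waiting = (53+1+0+22+66+45+7+36) / 8 = 230/8 = 28.75

28.75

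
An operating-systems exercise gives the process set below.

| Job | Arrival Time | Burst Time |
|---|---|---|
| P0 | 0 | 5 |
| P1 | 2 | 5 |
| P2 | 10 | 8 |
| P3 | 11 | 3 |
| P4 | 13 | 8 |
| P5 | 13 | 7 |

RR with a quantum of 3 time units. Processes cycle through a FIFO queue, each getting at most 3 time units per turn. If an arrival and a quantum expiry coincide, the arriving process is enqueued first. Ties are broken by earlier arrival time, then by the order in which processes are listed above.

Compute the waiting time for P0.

Timeline: | P0 0-3 | P1 3-6 | P0 6-8 | P1 8-10 | P2 10-13 | P3 13-16 | P4 16-19 | P5 19-22 | P2 22-25 | P4 25-28 | P5 28-31 | P2 31-33 | P4 33-35 | P5 35-36 |
Completion: P0=8  P1=10  P2=33  P3=16  P4=35  P5=36
Waiting(P0) = turnaround − burst = 8 − 5 = 3

3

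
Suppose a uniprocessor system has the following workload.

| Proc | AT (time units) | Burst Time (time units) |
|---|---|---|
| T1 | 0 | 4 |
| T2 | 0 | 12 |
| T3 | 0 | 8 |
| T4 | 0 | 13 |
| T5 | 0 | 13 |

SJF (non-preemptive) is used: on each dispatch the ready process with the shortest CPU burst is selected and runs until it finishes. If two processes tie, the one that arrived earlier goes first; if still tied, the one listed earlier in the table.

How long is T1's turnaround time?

4

Gantt: | T1 0-4 | T3 4-12 | T2 12-24 | T4 24-37 | T5 37-50 |
Completion: T1=4  T2=24  T3=12  T4=37  T5=50
Turnaround (C−A): T1=4  T2=24  T3=12  T4=37  T5=50
Turnaround(T1) = completion − arrival = 4 − 0 = 4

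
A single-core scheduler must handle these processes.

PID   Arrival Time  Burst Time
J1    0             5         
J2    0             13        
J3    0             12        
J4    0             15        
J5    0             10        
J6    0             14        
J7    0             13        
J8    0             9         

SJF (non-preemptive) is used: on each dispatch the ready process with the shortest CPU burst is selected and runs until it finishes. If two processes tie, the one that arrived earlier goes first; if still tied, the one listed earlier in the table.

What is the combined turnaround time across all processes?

Gantt: | J1 0-5 | J8 5-14 | J5 14-24 | J3 24-36 | J2 36-49 | J7 49-62 | J6 62-76 | J4 76-91 |
Completion: J1=5  J2=49  J3=36  J4=91  J5=24  J6=76  J7=62  J8=14
Turnaround = completion − arrival: J1=5, J2=49, J3=36, J4=91, J5=24, J6=76, J7=62, J8=14
Total turnaround = 5 + 49 + 36 + 91 + 24 + 76 + 62 + 14 = 357

357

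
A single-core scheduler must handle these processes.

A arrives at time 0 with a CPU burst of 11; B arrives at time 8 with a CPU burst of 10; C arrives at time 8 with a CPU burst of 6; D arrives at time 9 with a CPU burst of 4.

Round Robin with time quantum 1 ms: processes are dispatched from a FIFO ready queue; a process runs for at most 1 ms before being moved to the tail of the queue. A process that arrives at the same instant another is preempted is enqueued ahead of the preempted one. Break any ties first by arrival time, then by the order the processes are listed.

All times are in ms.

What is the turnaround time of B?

23

Timeline: | A 0-8 | B 8-9 | C 9-10 | A 10-11 | D 11-12 | B 12-13 | C 13-14 | A 14-15 | D 15-16 | B 16-17 | C 17-18 | A 18-19 | D 19-20 | B 20-21 | C 21-22 | D 22-23 | B 23-24 | C 24-25 | B 25-26 | C 26-27 | B 27-31 |
Completion: A=19  B=31  C=27  D=23
Turnaround (C−A): A=19  B=23  C=19  D=14
Turnaround(B) = completion − arrival = 31 − 8 = 23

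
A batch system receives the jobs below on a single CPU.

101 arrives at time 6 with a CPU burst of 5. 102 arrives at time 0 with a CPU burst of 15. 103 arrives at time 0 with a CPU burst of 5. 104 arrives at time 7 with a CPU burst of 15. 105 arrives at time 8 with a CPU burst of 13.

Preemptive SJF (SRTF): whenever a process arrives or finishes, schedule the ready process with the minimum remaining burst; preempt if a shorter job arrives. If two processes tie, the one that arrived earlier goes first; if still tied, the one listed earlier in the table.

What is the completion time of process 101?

11

Timeline: | 103 0-5 | 102 5-6 | 101 6-11 | 105 11-24 | 102 24-38 | 104 38-53 |
Completion: 101=11  102=38  103=5  104=53  105=24
Turnaround (C−A): 101=5  102=38  103=5  104=46  105=16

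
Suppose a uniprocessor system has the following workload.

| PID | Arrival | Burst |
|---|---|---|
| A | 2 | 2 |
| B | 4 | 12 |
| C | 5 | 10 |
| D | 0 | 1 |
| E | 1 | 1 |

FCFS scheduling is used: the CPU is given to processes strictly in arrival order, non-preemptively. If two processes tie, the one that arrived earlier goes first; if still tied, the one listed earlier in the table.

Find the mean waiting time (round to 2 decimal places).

2.20

Timeline: | D 0-1 | E 1-2 | A 2-4 | B 4-16 | C 16-26 |
Completion: A=4  B=16  C=26  D=1  E=2
Turnaround (C−A): A=2  B=12  C=21  D=1  E=1
Waiting times: A=0, B=0, C=11, D=0, E=0
Average waiting = (0+0+11+0+0) / 5 = 11/5 = 2.20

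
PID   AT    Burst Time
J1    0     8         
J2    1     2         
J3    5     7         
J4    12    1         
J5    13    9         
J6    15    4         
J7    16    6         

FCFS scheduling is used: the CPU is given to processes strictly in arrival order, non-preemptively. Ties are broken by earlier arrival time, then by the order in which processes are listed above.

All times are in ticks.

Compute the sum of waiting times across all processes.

Schedule: | J1 0-8 | J2 8-10 | J3 10-17 | J4 17-18 | J5 18-27 | J6 27-31 | J7 31-37 |
Completion: J1=8  J2=10  J3=17  J4=18  J5=27  J6=31  J7=37
Turnaround (C−A): J1=8  J2=9  J3=12  J4=6  J5=14  J6=16  J7=21
Waiting = turnaround − burst: J1=0, J2=7, J3=5, J4=5, J5=5, J6=12, J7=15
Total waiting = 0 + 7 + 5 + 5 + 5 + 12 + 15 = 49

49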